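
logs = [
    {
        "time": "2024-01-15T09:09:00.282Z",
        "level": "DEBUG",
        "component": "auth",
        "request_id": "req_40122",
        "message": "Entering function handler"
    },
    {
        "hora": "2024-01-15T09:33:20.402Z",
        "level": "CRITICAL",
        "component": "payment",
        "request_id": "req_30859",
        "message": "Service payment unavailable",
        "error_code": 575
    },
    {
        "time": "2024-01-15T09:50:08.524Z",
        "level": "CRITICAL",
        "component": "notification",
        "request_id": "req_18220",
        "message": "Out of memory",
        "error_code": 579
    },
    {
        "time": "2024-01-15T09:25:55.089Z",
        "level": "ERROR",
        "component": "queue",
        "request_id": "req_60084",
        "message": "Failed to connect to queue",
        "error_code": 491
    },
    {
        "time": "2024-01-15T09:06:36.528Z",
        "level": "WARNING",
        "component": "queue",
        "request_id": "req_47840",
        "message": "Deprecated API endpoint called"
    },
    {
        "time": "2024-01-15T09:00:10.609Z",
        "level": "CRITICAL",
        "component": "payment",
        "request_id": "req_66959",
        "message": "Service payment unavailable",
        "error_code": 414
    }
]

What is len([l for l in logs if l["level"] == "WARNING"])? 1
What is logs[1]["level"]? "CRITICAL"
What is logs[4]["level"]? "WARNING"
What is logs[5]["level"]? "CRITICAL"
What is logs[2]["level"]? "CRITICAL"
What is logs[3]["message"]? "Failed to connect to queue"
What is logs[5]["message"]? "Service payment unavailable"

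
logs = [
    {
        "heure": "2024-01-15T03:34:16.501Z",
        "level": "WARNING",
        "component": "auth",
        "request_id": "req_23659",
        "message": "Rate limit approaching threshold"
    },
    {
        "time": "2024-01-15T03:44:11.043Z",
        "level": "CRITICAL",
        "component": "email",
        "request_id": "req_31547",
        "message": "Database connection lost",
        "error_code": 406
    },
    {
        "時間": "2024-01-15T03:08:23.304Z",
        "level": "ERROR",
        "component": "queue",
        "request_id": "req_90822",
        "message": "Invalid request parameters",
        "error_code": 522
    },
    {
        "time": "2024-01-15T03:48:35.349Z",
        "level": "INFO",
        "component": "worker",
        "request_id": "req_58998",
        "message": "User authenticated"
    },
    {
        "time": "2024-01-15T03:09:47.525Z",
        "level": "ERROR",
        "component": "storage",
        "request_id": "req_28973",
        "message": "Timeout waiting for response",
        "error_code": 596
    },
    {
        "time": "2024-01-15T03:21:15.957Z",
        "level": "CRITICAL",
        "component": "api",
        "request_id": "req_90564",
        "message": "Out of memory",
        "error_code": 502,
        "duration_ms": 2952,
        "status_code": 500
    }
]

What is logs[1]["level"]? "CRITICAL"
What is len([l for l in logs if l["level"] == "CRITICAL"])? 2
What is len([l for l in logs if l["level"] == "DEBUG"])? 0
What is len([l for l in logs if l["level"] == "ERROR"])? 2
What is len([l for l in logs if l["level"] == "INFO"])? 1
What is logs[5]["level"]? "CRITICAL"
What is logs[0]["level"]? "WARNING"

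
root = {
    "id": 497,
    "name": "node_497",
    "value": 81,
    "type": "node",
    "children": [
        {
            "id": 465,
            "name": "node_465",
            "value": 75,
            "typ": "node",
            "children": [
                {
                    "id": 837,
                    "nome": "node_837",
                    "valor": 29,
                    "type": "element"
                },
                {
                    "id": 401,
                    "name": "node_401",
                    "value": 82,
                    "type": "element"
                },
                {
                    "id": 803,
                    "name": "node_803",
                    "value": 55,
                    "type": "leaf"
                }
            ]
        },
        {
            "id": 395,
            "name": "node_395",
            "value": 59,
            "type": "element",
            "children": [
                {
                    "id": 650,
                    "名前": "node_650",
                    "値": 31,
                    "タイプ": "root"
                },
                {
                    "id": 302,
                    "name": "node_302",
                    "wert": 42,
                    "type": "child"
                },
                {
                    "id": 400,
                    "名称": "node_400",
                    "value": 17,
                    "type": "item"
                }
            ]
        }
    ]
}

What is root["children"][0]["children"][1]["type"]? "element"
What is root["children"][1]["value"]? 59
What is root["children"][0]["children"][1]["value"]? 82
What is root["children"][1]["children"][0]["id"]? 650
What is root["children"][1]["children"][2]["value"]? 17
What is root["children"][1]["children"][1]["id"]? 302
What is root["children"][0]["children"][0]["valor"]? 29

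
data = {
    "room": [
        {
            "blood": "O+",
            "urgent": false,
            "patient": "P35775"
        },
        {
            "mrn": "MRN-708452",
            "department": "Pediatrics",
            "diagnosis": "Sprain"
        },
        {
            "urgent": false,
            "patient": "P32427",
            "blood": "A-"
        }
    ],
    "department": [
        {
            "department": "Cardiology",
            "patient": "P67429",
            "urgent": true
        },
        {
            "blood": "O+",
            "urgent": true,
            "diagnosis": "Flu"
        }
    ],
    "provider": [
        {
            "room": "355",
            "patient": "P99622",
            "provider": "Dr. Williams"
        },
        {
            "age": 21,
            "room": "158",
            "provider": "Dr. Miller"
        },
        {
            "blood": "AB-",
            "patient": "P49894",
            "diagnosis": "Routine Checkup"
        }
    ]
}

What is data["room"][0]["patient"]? "P35775"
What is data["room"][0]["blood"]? "O+"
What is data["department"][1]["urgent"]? True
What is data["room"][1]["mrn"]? "MRN-708452"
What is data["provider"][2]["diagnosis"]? "Routine Checkup"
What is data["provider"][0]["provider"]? "Dr. Williams"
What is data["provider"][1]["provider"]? "Dr. Miller"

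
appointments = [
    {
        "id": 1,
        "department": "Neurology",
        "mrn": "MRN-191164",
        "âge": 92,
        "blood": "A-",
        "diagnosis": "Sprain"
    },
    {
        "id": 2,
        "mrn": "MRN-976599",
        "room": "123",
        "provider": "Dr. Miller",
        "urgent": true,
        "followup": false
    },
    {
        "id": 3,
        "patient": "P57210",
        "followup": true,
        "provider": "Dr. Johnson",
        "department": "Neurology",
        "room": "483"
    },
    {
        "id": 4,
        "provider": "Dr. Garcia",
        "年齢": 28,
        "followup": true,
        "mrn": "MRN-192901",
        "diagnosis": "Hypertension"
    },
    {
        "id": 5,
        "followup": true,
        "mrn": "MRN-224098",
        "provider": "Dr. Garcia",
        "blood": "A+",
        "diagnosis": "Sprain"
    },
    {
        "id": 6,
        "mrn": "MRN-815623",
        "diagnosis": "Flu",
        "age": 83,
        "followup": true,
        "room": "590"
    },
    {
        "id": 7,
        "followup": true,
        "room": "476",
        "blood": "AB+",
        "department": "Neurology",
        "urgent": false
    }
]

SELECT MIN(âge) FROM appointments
92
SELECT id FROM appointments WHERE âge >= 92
[1]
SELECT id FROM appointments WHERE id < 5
[1, 2, 3, 4]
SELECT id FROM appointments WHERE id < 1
[]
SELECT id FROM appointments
[1, 2, 3, 4, 5, 6, 7]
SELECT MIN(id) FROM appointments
1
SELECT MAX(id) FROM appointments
7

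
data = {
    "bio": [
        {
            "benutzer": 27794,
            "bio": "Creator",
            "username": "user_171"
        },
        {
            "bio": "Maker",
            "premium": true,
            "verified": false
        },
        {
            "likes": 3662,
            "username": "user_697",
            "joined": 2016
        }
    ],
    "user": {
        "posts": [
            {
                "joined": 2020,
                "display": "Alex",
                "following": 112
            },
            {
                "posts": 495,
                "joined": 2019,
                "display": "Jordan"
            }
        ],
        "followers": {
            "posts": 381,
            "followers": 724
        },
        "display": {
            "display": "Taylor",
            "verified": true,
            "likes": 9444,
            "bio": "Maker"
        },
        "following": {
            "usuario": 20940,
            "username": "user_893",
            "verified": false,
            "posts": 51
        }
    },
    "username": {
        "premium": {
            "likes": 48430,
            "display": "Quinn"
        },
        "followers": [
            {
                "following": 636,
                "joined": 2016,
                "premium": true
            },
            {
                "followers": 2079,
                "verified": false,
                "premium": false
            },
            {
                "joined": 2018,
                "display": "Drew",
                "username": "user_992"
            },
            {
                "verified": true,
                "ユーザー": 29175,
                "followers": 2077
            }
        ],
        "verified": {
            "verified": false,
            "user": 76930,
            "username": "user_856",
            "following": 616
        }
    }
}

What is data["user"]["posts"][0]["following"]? 112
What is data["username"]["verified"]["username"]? "user_856"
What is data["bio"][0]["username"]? "user_171"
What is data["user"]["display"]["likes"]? 9444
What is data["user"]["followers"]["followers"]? 724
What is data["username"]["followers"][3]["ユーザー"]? 29175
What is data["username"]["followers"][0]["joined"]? 2016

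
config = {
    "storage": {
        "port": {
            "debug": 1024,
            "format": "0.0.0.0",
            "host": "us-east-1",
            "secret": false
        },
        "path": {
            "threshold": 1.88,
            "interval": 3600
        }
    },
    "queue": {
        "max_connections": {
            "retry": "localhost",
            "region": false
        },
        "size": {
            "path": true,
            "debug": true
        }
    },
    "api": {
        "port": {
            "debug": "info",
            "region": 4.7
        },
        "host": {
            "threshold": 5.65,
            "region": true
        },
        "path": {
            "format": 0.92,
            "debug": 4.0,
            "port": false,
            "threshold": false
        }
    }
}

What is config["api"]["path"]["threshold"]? False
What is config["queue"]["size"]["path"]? True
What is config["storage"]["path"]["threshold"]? 1.88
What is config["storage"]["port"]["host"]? "us-east-1"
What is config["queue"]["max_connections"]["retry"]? "localhost"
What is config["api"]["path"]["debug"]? 4.0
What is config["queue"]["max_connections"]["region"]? False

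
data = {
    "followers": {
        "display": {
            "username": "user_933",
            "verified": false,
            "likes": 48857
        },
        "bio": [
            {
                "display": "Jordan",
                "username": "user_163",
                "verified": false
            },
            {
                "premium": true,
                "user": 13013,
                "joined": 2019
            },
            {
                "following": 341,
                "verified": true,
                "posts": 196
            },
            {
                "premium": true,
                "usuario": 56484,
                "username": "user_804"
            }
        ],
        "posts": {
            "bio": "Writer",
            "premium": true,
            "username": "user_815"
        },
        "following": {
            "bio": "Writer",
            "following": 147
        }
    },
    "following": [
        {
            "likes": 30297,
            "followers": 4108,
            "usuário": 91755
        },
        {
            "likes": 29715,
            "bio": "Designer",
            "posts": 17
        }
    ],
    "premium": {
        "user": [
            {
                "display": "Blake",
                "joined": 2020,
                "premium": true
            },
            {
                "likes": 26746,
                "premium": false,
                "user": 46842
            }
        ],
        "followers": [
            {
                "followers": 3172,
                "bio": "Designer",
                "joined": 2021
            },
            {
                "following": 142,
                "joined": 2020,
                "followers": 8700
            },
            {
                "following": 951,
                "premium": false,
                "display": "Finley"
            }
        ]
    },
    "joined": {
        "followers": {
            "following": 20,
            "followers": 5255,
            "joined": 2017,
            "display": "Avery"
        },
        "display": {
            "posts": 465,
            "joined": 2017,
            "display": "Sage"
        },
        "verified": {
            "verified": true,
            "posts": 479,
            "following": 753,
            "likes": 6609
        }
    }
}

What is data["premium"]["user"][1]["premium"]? False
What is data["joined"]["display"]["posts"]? 465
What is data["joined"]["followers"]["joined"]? 2017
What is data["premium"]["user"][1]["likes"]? 26746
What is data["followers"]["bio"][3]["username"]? "user_804"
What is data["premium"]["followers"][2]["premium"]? False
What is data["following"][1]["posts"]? 17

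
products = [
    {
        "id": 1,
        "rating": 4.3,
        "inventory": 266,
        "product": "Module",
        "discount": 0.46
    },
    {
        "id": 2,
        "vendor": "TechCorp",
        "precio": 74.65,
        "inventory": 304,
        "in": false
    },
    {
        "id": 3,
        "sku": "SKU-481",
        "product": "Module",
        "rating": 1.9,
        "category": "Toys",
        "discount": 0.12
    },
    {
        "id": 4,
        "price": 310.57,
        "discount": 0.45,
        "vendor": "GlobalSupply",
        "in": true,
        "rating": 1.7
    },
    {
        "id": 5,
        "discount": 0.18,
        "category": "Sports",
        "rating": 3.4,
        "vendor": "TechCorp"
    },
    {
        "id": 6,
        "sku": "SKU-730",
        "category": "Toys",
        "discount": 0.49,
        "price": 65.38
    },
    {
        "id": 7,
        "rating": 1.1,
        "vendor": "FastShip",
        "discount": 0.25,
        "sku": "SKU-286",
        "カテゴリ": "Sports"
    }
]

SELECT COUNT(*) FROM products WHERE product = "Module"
2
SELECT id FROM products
[1, 2, 3, 4, 5, 6, 7]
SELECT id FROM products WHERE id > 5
[6, 7]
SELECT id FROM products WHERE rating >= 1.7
[1, 3, 4, 5]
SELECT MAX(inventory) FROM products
304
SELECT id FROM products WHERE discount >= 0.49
[6]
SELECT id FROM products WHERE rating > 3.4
[1]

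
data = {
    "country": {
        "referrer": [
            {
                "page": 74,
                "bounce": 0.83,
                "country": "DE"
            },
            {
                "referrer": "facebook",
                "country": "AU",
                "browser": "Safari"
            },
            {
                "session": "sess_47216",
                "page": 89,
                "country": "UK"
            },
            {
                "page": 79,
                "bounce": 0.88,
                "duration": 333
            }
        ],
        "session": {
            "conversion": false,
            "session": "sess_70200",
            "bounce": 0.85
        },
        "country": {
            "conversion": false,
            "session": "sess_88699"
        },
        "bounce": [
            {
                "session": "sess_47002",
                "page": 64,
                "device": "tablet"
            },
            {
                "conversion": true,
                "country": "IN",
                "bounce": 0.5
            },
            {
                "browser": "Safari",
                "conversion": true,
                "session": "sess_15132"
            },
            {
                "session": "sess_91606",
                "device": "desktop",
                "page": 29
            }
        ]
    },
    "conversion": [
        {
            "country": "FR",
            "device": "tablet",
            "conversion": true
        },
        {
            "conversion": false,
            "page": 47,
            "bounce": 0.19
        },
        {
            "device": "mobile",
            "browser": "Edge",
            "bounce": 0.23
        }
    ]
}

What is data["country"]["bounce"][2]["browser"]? "Safari"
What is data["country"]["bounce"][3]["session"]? "sess_91606"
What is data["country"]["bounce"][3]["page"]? 29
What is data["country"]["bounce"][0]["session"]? "sess_47002"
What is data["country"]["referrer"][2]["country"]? "UK"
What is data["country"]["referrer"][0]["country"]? "DE"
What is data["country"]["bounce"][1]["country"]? "IN"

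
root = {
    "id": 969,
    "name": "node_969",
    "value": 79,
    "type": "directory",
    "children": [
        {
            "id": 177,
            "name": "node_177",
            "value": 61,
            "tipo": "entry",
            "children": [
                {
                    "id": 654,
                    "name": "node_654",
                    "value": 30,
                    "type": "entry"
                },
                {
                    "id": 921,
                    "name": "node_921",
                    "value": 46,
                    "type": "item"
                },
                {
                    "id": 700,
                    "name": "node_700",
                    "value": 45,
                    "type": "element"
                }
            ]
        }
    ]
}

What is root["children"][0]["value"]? 61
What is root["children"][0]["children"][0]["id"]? 654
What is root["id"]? 969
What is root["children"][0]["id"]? 177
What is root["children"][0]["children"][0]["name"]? "node_654"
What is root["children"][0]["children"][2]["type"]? "element"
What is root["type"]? "directory"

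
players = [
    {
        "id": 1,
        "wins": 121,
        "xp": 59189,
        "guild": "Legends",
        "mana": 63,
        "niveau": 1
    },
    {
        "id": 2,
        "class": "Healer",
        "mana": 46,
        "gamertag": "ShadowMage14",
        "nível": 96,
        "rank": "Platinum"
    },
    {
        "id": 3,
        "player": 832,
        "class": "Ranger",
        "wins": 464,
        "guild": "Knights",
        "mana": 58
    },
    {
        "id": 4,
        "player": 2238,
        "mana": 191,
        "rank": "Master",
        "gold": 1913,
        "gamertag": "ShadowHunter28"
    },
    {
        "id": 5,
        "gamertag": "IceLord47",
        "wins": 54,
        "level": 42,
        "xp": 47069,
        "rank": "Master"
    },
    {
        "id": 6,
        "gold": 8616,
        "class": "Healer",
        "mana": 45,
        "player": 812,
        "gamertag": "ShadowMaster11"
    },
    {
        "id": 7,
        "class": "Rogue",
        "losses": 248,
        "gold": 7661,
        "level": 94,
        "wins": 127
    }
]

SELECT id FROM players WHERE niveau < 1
[]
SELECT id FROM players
[1, 2, 3, 4, 5, 6, 7]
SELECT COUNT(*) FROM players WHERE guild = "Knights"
1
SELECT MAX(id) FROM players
7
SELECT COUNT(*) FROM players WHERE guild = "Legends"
1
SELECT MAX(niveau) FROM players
1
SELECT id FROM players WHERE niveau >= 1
[1]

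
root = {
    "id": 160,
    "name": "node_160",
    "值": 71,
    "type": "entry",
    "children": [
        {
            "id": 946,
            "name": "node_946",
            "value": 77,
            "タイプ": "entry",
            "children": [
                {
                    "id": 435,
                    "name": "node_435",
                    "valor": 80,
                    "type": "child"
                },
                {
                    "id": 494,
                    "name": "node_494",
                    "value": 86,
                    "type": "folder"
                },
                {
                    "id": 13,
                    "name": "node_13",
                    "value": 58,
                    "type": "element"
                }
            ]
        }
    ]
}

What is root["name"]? "node_160"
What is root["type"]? "entry"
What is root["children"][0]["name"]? "node_946"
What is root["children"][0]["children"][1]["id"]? 494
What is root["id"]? 160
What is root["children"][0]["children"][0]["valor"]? 80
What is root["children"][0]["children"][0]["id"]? 435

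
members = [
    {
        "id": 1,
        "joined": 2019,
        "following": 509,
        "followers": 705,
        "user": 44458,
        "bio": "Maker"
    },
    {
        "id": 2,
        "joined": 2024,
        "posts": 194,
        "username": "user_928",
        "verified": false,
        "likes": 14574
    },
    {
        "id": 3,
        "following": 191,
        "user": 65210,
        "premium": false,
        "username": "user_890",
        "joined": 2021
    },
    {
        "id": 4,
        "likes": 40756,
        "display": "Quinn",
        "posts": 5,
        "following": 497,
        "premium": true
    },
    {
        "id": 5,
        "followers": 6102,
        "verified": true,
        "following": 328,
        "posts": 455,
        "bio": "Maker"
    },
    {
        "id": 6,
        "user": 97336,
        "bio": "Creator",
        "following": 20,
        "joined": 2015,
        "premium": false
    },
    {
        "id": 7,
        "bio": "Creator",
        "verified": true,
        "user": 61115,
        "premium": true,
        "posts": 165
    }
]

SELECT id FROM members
[1, 2, 3, 4, 5, 6, 7]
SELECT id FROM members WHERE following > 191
[1, 4, 5]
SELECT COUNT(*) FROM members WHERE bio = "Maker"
2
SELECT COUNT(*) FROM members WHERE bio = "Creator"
2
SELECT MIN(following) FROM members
20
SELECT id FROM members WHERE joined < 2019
[6]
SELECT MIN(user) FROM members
44458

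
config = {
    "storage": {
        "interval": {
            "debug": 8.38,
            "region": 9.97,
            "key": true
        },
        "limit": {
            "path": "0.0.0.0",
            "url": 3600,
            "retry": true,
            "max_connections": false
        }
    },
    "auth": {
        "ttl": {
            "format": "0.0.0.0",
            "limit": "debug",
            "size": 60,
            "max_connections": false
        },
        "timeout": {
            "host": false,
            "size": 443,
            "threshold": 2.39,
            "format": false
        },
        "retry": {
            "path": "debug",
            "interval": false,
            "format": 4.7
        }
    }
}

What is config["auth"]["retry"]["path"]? "debug"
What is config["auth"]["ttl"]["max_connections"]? False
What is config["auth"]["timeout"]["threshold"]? 2.39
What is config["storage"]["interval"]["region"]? 9.97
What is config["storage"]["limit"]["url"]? 3600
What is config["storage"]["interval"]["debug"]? 8.38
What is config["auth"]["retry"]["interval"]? False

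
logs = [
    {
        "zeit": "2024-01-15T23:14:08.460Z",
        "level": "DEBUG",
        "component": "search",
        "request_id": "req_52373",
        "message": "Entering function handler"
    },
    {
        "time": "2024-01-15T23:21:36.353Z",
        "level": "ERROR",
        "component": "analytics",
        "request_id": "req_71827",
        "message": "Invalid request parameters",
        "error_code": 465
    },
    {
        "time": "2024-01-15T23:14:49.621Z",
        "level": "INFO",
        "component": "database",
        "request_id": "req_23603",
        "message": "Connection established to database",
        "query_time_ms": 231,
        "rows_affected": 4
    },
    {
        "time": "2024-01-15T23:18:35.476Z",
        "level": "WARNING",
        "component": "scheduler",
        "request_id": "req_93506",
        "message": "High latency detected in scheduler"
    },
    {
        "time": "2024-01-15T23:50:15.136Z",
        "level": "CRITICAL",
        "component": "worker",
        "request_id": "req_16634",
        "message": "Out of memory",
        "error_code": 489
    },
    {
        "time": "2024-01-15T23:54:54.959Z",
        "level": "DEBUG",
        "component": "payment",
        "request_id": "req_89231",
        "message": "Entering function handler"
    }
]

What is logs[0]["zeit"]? "2024-01-15T23:14:08.460Z"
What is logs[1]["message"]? "Invalid request parameters"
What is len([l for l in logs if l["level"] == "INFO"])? 1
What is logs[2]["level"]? "INFO"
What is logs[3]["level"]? "WARNING"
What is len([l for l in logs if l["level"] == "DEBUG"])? 2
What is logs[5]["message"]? "Entering function handler"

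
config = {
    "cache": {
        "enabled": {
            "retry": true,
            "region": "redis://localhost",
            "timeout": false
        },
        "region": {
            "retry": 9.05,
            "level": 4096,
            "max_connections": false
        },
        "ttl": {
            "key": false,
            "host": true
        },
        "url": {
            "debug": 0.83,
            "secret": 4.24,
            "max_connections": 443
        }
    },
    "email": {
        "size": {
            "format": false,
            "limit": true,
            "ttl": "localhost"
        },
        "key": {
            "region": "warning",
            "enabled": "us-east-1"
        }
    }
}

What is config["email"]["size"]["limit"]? True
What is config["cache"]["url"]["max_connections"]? 443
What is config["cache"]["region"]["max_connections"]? False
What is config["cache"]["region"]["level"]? 4096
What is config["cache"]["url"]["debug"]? 0.83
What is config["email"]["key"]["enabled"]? "us-east-1"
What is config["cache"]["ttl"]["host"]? True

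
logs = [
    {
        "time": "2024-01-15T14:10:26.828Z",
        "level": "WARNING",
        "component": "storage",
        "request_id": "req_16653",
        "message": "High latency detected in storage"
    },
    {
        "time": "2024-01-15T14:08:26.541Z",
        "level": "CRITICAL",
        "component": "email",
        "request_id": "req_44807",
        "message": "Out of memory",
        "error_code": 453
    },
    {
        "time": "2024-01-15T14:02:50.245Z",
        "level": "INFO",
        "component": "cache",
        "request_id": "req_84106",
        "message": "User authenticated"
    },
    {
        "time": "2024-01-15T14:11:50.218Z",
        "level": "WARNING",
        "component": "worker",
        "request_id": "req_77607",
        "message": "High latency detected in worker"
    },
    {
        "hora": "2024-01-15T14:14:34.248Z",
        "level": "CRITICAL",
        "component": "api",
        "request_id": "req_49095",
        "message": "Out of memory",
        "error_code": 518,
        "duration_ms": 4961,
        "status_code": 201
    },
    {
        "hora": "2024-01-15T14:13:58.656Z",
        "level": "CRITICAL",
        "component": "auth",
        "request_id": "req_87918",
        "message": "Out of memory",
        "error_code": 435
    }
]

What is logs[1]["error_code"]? 453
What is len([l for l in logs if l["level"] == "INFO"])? 1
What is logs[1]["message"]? "Out of memory"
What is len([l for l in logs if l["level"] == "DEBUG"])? 0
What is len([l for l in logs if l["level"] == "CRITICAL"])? 3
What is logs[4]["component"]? "api"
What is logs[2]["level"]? "INFO"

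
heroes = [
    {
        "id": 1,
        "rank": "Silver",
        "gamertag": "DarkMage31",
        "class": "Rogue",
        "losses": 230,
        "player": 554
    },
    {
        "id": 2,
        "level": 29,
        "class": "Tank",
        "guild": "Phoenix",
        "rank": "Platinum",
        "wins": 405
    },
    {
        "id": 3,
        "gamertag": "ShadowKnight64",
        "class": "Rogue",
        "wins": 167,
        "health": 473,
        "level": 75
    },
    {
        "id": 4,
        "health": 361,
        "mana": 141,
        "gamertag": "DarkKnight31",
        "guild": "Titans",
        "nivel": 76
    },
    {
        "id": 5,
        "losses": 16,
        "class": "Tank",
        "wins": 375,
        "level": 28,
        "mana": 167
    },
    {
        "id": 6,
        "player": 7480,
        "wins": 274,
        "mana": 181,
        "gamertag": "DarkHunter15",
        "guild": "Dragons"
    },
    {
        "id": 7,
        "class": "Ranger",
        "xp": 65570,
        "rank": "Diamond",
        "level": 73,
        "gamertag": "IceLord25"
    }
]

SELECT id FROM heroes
[1, 2, 3, 4, 5, 6, 7]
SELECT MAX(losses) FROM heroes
230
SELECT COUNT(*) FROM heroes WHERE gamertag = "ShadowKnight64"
1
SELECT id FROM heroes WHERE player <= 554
[1]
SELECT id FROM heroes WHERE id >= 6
[6, 7]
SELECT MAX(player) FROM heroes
7480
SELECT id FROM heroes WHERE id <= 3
[1, 2, 3]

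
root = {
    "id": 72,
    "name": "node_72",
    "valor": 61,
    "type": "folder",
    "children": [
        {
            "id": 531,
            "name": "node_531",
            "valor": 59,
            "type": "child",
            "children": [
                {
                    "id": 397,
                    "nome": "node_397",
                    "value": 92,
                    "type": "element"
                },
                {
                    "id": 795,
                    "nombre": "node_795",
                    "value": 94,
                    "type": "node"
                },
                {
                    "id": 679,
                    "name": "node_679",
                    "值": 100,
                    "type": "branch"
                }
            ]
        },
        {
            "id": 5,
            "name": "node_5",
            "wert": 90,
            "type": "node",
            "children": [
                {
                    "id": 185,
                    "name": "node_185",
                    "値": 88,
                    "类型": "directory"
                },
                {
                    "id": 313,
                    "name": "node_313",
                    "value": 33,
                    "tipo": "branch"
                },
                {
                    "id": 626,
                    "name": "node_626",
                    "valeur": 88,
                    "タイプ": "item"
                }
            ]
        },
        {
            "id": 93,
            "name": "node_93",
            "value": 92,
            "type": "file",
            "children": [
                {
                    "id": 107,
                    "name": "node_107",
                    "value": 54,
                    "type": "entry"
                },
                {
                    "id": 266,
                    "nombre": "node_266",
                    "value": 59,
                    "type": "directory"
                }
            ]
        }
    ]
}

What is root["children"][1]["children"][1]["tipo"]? "branch"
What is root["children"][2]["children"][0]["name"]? "node_107"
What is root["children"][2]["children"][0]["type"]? "entry"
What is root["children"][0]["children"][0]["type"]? "element"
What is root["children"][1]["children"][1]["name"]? "node_313"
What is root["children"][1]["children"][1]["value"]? 33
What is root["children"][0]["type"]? "child"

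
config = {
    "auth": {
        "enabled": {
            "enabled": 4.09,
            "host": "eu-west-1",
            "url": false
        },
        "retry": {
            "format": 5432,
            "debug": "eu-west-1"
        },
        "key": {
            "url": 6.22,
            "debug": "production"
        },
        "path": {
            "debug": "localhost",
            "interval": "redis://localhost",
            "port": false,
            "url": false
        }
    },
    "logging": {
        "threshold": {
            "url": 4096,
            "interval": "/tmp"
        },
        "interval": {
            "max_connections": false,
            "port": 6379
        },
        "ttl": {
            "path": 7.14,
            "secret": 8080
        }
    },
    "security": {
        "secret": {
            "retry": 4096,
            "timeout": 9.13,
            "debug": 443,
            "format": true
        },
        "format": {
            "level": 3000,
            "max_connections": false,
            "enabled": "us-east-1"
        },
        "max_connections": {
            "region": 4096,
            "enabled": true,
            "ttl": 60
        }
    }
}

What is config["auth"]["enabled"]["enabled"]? 4.09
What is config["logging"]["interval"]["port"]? 6379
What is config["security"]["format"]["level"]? 3000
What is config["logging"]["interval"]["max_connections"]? False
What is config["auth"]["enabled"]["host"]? "eu-west-1"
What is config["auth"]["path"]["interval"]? "redis://localhost"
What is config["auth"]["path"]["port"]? False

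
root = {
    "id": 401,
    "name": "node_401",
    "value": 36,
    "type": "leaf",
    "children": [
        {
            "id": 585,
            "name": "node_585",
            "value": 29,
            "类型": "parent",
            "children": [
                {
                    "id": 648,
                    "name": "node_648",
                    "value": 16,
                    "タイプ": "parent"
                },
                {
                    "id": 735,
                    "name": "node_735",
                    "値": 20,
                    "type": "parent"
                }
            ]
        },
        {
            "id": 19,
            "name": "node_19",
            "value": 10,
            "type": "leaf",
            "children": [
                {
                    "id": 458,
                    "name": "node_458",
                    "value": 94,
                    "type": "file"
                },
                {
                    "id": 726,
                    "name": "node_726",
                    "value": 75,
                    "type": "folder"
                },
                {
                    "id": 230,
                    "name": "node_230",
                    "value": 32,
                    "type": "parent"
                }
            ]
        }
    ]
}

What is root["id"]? 401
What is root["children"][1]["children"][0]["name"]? "node_458"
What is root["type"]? "leaf"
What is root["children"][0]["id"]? 585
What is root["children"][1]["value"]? 10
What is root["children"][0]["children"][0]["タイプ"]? "parent"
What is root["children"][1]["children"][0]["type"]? "file"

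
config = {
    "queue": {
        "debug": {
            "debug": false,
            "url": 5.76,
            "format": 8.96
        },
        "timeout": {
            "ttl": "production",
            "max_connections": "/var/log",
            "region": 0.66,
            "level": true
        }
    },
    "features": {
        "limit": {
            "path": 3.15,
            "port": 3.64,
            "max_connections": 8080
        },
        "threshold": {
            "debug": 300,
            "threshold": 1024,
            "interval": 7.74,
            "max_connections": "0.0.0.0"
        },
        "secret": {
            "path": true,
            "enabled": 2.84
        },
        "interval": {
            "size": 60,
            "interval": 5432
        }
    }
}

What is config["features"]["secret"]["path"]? True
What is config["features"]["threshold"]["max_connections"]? "0.0.0.0"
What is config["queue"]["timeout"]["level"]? True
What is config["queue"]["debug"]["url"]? 5.76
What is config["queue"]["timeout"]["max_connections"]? "/var/log"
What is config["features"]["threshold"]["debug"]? 300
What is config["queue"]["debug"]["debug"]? False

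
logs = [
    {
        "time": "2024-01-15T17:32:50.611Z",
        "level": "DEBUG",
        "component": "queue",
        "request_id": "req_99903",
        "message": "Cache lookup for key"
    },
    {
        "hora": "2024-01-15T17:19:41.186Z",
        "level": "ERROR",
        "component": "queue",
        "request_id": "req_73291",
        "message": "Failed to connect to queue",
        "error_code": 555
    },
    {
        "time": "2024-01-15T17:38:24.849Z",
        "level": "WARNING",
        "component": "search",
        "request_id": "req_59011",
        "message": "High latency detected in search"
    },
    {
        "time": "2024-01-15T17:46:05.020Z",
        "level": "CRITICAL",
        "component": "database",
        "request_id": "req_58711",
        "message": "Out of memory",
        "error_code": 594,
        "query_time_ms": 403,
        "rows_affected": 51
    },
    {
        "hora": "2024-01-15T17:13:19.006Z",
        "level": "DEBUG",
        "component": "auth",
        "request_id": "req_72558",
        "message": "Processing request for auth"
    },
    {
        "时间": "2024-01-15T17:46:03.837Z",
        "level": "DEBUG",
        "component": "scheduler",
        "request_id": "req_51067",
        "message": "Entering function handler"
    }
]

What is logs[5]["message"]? "Entering function handler"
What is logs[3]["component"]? "database"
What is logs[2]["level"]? "WARNING"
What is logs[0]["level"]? "DEBUG"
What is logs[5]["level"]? "DEBUG"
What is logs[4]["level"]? "DEBUG"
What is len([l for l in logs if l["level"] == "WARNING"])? 1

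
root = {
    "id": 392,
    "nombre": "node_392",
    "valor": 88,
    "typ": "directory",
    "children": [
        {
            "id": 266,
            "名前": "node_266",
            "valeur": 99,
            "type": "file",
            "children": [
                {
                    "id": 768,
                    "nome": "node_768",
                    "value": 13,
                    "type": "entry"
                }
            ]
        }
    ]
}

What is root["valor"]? 88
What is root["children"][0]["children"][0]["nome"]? "node_768"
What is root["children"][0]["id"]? 266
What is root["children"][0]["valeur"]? 99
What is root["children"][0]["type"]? "file"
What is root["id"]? 392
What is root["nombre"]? "node_392"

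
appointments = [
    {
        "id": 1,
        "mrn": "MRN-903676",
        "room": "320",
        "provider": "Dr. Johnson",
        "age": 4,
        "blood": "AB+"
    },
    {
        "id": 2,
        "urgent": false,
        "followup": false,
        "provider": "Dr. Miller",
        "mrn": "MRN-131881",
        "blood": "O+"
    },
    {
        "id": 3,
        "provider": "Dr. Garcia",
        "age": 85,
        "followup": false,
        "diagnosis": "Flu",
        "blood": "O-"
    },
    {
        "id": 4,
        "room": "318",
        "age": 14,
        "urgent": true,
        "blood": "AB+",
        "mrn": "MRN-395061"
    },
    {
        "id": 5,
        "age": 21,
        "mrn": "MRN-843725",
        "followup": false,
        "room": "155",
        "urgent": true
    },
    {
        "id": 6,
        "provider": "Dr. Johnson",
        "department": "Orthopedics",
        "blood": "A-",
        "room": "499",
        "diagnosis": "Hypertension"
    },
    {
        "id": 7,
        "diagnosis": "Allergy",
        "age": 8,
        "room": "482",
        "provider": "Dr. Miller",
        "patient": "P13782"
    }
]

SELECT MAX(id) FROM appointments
7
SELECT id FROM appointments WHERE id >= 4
[4, 5, 6, 7]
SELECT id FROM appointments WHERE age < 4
[]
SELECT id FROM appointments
[1, 2, 3, 4, 5, 6, 7]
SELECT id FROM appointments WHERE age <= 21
[1, 4, 5, 7]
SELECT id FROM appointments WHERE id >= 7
[7]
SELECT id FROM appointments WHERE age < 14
[1, 7]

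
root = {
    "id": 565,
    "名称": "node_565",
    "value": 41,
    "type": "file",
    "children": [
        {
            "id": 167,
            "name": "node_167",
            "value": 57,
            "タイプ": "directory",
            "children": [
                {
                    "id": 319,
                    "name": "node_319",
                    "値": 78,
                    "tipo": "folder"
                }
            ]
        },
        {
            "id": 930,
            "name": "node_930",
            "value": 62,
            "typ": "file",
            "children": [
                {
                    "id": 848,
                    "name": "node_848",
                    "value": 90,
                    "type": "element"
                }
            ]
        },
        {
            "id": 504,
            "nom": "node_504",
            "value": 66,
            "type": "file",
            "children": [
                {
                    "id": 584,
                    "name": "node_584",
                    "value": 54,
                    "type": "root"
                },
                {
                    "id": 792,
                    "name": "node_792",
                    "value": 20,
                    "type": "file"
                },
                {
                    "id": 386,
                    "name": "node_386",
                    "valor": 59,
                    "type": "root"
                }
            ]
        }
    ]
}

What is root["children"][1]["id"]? 930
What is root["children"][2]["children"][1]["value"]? 20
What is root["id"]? 565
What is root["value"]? 41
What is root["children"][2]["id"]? 504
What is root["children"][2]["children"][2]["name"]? "node_386"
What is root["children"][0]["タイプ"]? "directory"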